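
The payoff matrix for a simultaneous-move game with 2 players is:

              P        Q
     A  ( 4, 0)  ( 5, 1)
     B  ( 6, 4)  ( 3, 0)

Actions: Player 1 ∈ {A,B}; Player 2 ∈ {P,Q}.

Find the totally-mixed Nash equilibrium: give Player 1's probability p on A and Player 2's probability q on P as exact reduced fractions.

P1 mixes 4/5 on A; P2 mixes 1/2 on P

P1 indiff ⇒ q·4+(1-q)·5 = q·6+(1-q)·3 ⇒ q(-2) = (1-q)(-2) ⇒ q = 1/2
P2 indiff ⇒ p·0+(1-p)·4 = p·1+(1-p)·0 ⇒ p(-1) = (1-p)(-4) ⇒ p = 4/5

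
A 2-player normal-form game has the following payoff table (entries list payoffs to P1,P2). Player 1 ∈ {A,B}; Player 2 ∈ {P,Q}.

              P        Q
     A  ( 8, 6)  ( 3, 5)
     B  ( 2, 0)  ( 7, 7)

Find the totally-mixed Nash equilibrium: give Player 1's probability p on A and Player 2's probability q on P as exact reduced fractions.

P1 indiff ⇒ q·8+(1-q)·3 = q·2+(1-q)·7 ⇒ q(6) = (1-q)(4) ⇒ q = 2/5
P2 indiff ⇒ p·6+(1-p)·0 = p·5+(1-p)·7 ⇒ p(1) = (1-p)(7) ⇒ p = 7/8

(p,q) = (7/8, 2/5)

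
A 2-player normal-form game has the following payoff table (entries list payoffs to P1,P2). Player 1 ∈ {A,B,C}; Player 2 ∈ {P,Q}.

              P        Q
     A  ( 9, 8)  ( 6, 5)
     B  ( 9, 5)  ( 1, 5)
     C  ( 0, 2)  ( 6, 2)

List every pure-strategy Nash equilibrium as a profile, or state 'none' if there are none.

(A,P): NE
(A,Q): not NE [P2→P gives 8>5]
(B,P): NE
(B,Q): not NE [P1→C gives 6>1]
(C,P): not NE [P1→B gives 9>0]
(C,Q): NE

NE set: (A,P), (B,P), (C,Q)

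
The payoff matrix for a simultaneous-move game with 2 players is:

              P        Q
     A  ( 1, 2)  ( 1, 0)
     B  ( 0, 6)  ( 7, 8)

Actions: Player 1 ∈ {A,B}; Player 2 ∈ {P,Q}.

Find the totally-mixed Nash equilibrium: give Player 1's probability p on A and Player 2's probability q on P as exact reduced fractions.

(p,q) = (1/2, 6/7)

P1 indiff ⇒ q·1+(1-q)·1 = q·0+(1-q)·7 ⇒ q(1) = (1-q)(6) ⇒ q = 6/7
P2 indiff ⇒ p·2+(1-p)·6 = p·0+(1-p)·8 ⇒ p(2) = (1-p)(2) ⇒ p = 1/2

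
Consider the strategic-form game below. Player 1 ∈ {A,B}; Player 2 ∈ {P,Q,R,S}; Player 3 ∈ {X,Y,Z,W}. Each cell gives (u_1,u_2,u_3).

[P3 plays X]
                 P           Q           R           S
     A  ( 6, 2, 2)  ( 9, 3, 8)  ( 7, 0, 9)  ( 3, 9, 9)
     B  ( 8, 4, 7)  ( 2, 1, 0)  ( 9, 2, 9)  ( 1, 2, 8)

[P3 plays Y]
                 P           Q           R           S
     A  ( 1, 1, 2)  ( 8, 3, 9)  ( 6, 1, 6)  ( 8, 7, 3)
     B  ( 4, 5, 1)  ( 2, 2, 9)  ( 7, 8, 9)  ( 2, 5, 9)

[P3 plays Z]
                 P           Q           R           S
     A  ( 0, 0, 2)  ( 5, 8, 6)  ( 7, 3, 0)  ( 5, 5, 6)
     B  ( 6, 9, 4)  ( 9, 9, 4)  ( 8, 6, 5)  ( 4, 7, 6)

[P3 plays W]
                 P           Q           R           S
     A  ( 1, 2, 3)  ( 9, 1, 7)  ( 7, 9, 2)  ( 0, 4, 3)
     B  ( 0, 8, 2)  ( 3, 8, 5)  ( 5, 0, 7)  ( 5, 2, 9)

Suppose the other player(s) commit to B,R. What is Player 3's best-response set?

P3 best: {X,Y}

u_3(X vs B,R) = 9
u_3(Y vs B,R) = 9
u_3(Z vs B,R) = 5
u_3(W vs B,R) = 7
max payoff 9 at {X,Y}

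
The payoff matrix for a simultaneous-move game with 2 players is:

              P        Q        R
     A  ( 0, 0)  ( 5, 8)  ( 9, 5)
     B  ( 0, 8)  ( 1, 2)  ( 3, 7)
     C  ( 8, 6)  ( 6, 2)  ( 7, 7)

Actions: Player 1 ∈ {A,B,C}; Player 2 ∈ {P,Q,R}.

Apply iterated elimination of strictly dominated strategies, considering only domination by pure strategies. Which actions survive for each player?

Remaining: P1:{A,C} P2:{Q,R}

P1 drop B (C beats it: P:8>0 Q:6>1 R:7>3)
P2 drop P (R beats it: A:5>0 C:7>6)
P1→{A,C} P2→{Q,R}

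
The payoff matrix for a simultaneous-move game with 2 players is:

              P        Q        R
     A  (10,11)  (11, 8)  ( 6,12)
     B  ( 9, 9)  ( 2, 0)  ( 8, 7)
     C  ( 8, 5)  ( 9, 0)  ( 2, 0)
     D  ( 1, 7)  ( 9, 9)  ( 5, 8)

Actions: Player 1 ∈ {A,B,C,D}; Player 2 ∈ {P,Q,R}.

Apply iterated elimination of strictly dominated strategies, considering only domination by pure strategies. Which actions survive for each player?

P1 drop C (A beats it: P:10>8 Q:11>9 R:6>2)
P1 drop D (A beats it: P:10>1 Q:11>9 R:6>5)
P2 drop Q (P beats it: A:11>8 B:9>0)
P1→{A,B} P2→{P,R}

Survivors P1:{A,B} P2:{P,R}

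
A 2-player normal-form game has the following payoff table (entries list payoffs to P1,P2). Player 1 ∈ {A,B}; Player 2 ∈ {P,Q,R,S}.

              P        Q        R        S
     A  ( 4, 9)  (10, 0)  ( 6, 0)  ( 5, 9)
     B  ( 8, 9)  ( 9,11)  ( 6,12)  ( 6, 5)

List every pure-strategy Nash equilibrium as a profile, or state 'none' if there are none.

(A,P): not NE [P1→B gives 8>4]
(A,Q): not NE [P2→S gives 9>0]
(A,R): not NE [P2→S gives 9>0]
(A,S): not NE [P1→B gives 6>5]
(B,P): not NE [P2→R gives 12>9]
(B,Q): not NE [P1→A gives 10>9; P2→R gives 12>11]
(B,R): NE
(B,S): not NE [P2→R gives 12>5]

PSNE = {(B,R)}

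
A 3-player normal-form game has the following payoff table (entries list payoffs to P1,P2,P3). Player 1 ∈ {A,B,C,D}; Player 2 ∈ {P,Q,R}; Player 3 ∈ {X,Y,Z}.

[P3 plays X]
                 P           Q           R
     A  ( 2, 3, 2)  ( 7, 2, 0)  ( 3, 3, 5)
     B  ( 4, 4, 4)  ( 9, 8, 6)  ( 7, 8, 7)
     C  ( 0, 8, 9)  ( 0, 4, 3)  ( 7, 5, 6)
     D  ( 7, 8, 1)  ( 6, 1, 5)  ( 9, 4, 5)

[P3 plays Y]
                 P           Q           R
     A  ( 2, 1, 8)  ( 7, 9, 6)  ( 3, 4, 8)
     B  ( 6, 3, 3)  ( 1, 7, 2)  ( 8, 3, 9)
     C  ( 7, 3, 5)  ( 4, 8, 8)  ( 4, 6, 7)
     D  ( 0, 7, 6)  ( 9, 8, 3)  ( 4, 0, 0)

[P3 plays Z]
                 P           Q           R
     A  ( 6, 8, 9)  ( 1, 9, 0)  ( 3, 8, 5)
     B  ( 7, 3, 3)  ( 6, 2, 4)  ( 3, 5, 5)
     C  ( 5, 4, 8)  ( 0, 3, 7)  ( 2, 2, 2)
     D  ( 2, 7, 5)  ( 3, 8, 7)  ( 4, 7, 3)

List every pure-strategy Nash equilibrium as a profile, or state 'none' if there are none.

(A,P,X): not NE [P1→D gives 7>2; P3→Z gives 9>2]
(A,P,Y): not NE [P1→C gives 7>2; P2→Q gives 9>1; P3→Z gives 9>8]
(A,P,Z): not NE [P1→B gives 7>6; P2→Q gives 9>8]
(A,Q,X): not NE [P1→B gives 9>7; P2→R gives 3>2; P3→Y gives 6>0]
(A,Q,Y): not NE [P1→D gives 9>7]
(A,Q,Z): not NE [P1→B gives 6>1; P3→Y gives 6>0]
(A,R,X): not NE [P1→D gives 9>3; P3→Y gives 8>5]
(A,R,Y): not NE [P1→B gives 8>3; P2→Q gives 9>4]
(A,R,Z): not NE [P1→D gives 4>3; P2→Q gives 9>8; P3→Y gives 8>5]
(B,P,X): not NE [P1→D gives 7>4; P2→R gives 8>4]
(B,P,Y): not NE [P1→C gives 7>6; P2→Q gives 7>3; P3→X gives 4>3]
(B,P,Z): not NE [P2→R gives 5>3; P3→X gives 4>3]
(B,Q,X): NE
(B,Q,Y): not NE [P1→D gives 9>1; P3→X gives 6>2]
(B,Q,Z): not NE [P2→R gives 5>2; P3→X gives 6>4]
(B,R,X): not NE [P1→D gives 9>7; P3→Y gives 9>7]
(B,R,Y): not NE [P2→Q gives 7>3]
(B,R,Z): not NE [P1→D gives 4>3; P3→Y gives 9>5]
(C,P,X): not NE [P1→D gives 7>0]
(C,P,Y): not NE [P2→Q gives 8>3; P3→X gives 9>5]
(C,P,Z): not NE [P1→B gives 7>5; P3→X gives 9>8]
(C,Q,X): not NE [P1→B gives 9>0; P2→P gives 8>4; P3→Y gives 8>3]
(C,Q,Y): not NE [P1→D gives 9>4]
(C,Q,Z): not NE [P1→B gives 6>0; P2→P gives 4>3; P3→Y gives 8>7]
(C,R,X): not NE [P1→D gives 9>7; P2→P gives 8>5; P3→Y gives 7>6]
(C,R,Y): not NE [P1→B gives 8>4; P2→Q gives 8>6]
(C,R,Z): not NE [P1→D gives 4>2; P2→P gives 4>2; P3→Y gives 7>2]
(D,P,X): not NE [P3→Y gives 6>1]
(D,P,Y): not NE [P1→C gives 7>0; P2→Q gives 8>7]
(D,P,Z): not NE [P1→B gives 7>2; P2→Q gives 8>7; P3→Y gives 6>5]
(D,Q,X): not NE [P1→B gives 9>6; P2→P gives 8>1; P3→Z gives 7>5]
(D,Q,Y): not NE [P3→Z gives 7>3]
(D,Q,Z): not NE [P1→B gives 6>3]
(D,R,X): not NE [P2→P gives 8>4]
(D,R,Y): not NE [P1→B gives 8>4; P2→Q gives 8>0; P3→X gives 5>0]
(D,R,Z): not NE [P2→Q gives 8>7; P3→X gives 5>3]

NE set: (B,Q,X)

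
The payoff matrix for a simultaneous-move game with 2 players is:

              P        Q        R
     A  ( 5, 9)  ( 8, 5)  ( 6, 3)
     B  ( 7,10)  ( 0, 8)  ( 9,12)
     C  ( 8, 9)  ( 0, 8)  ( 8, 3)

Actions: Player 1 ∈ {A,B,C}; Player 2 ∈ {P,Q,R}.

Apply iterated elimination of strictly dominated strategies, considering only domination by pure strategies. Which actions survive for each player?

Remaining: P1:{B,C} P2:{P,R}

P2 drop Q (P beats it: A:9>5 B:10>8 C:9>8)
P1 drop A (B beats it: P:7>5 R:9>6)
P1→{B,C} P2→{P,R}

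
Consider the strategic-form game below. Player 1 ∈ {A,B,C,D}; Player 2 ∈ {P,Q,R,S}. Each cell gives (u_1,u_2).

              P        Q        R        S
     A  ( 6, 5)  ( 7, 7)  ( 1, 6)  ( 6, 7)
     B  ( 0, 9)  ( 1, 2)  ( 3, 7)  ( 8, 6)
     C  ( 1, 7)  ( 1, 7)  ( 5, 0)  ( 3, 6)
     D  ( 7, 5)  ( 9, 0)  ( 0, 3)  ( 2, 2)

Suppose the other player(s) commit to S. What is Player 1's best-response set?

u_1(A vs S) = 6
u_1(B vs S) = 8
u_1(C vs S) = 3
u_1(D vs S) = 2
max payoff 8 at {B}

P1 best: {B}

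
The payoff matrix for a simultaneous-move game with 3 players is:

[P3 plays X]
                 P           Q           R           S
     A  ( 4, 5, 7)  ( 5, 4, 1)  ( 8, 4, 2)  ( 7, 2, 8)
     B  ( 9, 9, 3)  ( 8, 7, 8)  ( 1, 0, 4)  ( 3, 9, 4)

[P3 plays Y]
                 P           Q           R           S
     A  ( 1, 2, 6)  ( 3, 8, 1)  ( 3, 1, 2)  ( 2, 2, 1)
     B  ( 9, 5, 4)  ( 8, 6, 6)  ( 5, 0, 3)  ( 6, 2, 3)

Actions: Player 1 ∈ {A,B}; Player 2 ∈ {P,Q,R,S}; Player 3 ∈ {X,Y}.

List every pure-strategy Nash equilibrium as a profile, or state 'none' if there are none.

PSNE: ∅

(A,P,X): not NE [P1→B gives 9>4]
(A,P,Y): not NE [P1→B gives 9>1; P2→Q gives 8>2; P3→X gives 7>6]
(A,Q,X): not NE [P1→B gives 8>5; P2→P gives 5>4]
(A,Q,Y): not NE [P1→B gives 8>3]
(A,R,X): not NE [P2→P gives 5>4]
(A,R,Y): not NE [P1→B gives 5>3; P2→Q gives 8>1]
(A,S,X): not NE [P2→P gives 5>2]
(A,S,Y): not NE [P1→B gives 6>2; P2→Q gives 8>2; P3→X gives 8>1]
(B,P,X): not NE [P3→Y gives 4>3]
(B,P,Y): not NE [P2→Q gives 6>5]
(B,Q,X): not NE [P2→S gives 9>7]
(B,Q,Y): not NE [P3→X gives 8>6]
(B,R,X): not NE [P1→A gives 8>1; P2→S gives 9>0]
(B,R,Y): not NE [P2→Q gives 6>0; P3→X gives 4>3]
(B,S,X): not NE [P1→A gives 7>3]
(B,S,Y): not NE [P2→Q gives 6>2; P3→X gives 4>3]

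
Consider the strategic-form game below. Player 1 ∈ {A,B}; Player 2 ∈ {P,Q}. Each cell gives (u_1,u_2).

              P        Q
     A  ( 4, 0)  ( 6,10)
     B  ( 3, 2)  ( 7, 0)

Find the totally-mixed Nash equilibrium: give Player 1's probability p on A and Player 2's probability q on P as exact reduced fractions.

(p,q) = (1/6, 1/2)

P1 indiff ⇒ q·4+(1-q)·6 = q·3+(1-q)·7 ⇒ q(1) = (1-q)(1) ⇒ q = 1/2
P2 indiff ⇒ p·0+(1-p)·2 = p·10+(1-p)·0 ⇒ p(-10) = (1-p)(-2) ⇒ p = 1/6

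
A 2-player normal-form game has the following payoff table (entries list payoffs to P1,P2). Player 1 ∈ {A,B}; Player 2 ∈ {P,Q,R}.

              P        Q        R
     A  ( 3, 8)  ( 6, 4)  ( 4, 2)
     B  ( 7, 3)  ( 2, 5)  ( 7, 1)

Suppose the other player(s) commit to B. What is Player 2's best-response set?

u_2(P vs B) = 3
u_2(Q vs B) = 5
u_2(R vs B) = 1
max payoff 5 at {Q}

P2 best: {Q}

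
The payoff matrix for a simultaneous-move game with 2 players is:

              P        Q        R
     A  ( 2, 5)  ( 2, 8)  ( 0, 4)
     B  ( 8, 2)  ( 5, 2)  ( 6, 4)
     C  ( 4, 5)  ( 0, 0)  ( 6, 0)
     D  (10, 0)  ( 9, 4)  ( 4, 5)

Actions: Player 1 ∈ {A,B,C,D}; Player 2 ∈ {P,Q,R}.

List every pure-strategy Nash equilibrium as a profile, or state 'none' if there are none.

(A,P): not NE [P1→D gives 10>2; P2→Q gives 8>5]
(A,Q): not NE [P1→D gives 9>2]
(A,R): not NE [P1→C gives 6>0; P2→Q gives 8>4]
(B,P): not NE [P1→D gives 10>8; P2→R gives 4>2]
(B,Q): not NE [P1→D gives 9>5; P2→R gives 4>2]
(B,R): NE
(C,P): not NE [P1→D gives 10>4]
(C,Q): not NE [P1→D gives 9>0; P2→P gives 5>0]
(C,R): not NE [P2→P gives 5>0]
(D,P): not NE [P2→R gives 5>0]
(D,Q): not NE [P2→R gives 5>4]
(D,R): not NE [P1→C gives 6>4]

NE set: (B,R)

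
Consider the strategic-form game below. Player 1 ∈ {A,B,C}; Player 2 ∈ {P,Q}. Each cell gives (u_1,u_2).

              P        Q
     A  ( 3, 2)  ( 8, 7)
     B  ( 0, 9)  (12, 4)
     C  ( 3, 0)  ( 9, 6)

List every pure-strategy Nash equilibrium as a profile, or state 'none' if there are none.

(A,P): not NE [P2→Q gives 7>2]
(A,Q): not NE [P1→B gives 12>8]
(B,P): not NE [P1→C gives 3>0]
(B,Q): not NE [P2→P gives 9>4]
(C,P): not NE [P2→Q gives 6>0]
(C,Q): not NE [P1→B gives 12>9]

No pure NE.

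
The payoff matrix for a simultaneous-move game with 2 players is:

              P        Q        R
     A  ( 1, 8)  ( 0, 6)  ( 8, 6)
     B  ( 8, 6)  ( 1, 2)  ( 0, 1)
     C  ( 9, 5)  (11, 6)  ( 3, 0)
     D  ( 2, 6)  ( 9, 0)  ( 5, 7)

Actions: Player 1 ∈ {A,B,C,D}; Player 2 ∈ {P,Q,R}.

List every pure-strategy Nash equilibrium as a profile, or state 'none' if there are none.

Nash profiles: (C,Q)

(A,P): not NE [P1→C gives 9>1]
(A,Q): not NE [P1→C gives 11>0; P2→P gives 8>6]
(A,R): not NE [P2→P gives 8>6]
(B,P): not NE [P1→C gives 9>8]
(B,Q): not NE [P1→C gives 11>1; P2→P gives 6>2]
(B,R): not NE [P1→A gives 8>0; P2→P gives 6>1]
(C,P): not NE [P2→Q gives 6>5]
(C,Q): NE
(C,R): not NE [P1→A gives 8>3; P2→Q gives 6>0]
(D,P): not NE [P1→C gives 9>2; P2→R gives 7>6]
(D,Q): not NE [P1→C gives 11>9; P2→R gives 7>0]
(D,R): not NE [P1→A gives 8>5]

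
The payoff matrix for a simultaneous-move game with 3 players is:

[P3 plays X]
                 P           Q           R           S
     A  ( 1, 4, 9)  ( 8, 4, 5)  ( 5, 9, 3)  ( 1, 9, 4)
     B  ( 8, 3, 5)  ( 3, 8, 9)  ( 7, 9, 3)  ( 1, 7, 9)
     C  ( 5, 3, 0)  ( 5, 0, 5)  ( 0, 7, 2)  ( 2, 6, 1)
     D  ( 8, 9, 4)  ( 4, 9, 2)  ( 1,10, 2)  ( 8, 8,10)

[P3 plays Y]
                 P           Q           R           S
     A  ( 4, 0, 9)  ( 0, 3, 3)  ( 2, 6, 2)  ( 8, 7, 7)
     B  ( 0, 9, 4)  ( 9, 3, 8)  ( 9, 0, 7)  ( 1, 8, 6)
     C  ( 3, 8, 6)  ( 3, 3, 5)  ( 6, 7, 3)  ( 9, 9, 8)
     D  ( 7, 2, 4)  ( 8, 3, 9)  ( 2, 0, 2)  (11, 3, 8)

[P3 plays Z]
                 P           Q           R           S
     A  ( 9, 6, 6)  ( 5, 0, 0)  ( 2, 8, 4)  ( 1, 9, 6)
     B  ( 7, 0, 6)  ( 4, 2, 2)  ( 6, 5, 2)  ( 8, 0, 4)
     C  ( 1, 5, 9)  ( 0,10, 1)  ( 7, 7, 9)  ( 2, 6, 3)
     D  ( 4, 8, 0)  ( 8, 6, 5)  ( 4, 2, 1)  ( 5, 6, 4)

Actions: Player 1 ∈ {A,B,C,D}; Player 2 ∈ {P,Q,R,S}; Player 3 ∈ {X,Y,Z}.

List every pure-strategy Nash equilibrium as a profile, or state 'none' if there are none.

No pure NE.

(A,P,X): not NE [P1→D gives 8>1; P2→S gives 9>4]
(A,P,Y): not NE [P1→D gives 7>4; P2→S gives 7>0]
(A,P,Z): not NE [P2→S gives 9>6; P3→Y gives 9>6]
(A,Q,X): not NE [P2→S gives 9>4]
(A,Q,Y): not NE [P1→B gives 9>0; P2→S gives 7>3; P3→X gives 5>3]
(A,Q,Z): not NE [P1→D gives 8>5; P2→S gives 9>0; P3→X gives 5>0]
(A,R,X): not NE [P1→B gives 7>5; P3→Z gives 4>3]
(A,R,Y): not NE [P1→B gives 9>2; P2→S gives 7>6; P3→Z gives 4>2]
(A,R,Z): not NE [P1→C gives 7>2; P2→S gives 9>8]
(A,S,X): not NE [P1→D gives 8>1; P3→Y gives 7>4]
(A,S,Y): not NE [P1→D gives 11>8]
(A,S,Z): not NE [P1→B gives 8>1; P3→Y gives 7>6]
(B,P,X): not NE [P2→R gives 9>3; P3→Z gives 6>5]
(B,P,Y): not NE [P1→D gives 7>0; P3→Z gives 6>4]
(B,P,Z): not NE [P1→A gives 9>7; P2→R gives 5>0]
(B,Q,X): not NE [P1→A gives 8>3; P2→R gives 9>8]
(B,Q,Y): not NE [P2→P gives 9>3; P3→X gives 9>8]
(B,Q,Z): not NE [P1→D gives 8>4; P2→R gives 5>2; P3→X gives 9>2]
(B,R,X): not NE [P3→Y gives 7>3]
(B,R,Y): not NE [P2→P gives 9>0]
(B,R,Z): not NE [P1→C gives 7>6; P3→Y gives 7>2]
(B,S,X): not NE [P1→D gives 8>1; P2→R gives 9>7]
(B,S,Y): not NE [P1→D gives 11>1; P2→P gives 9>8; P3→X gives 9>6]
(B,S,Z): not NE [P2→R gives 5>0; P3→X gives 9>4]
(C,P,X): not NE [P1→D gives 8>5; P2→R gives 7>3; P3→Z gives 9>0]
(C,P,Y): not NE [P1→D gives 7>3; P2→S gives 9>8; P3→Z gives 9>6]
(C,P,Z): not NE [P1→A gives 9>1; P2→Q gives 10>5]
(C,Q,X): not NE [P1→A gives 8>5; P2→R gives 7>0]
(C,Q,Y): not NE [P1→B gives 9>3; P2→S gives 9>3]
(C,Q,Z): not NE [P1→D gives 8>0; P3→Y gives 5>1]
(C,R,X): not NE [P1→B gives 7>0; P3→Z gives 9>2]
(C,R,Y): not NE [P1→B gives 9>6; P2→S gives 9>7; P3→Z gives 9>3]
(C,R,Z): not NE [P2→Q gives 10>7]
(C,S,X): not NE [P1→D gives 8>2; P2→R gives 7>6; P3→Y gives 8>1]
(C,S,Y): not NE [P1→D gives 11>9]
(C,S,Z): not NE [P1→B gives 8>2; P2→Q gives 10>6; P3→Y gives 8>3]
(D,P,X): not NE [P2→R gives 10>9]
(D,P,Y): not NE [P2→S gives 3>2]
(D,P,Z): not NE [P1→A gives 9>4; P3→Y gives 4>0]
(D,Q,X): not NE [P1→A gives 8>4; P2→R gives 10>9; P3→Y gives 9>2]
(D,Q,Y): not NE [P1→B gives 9>8]
(D,Q,Z): not NE [P2→P gives 8>6; P3→Y gives 9>5]
(D,R,X): not NE [P1→B gives 7>1]
(D,R,Y): not NE [P1→B gives 9>2; P2→S gives 3>0]
(D,R,Z): not NE [P1→C gives 7>4; P2→P gives 8>2; P3→Y gives 2>1]
(D,S,X): not NE [P2→R gives 10>8]
(D,S,Y): not NE [P3→X gives 10>8]
(D,S,Z): not NE [P1→B gives 8>5; P2→P gives 8>6; P3→X gives 10>4]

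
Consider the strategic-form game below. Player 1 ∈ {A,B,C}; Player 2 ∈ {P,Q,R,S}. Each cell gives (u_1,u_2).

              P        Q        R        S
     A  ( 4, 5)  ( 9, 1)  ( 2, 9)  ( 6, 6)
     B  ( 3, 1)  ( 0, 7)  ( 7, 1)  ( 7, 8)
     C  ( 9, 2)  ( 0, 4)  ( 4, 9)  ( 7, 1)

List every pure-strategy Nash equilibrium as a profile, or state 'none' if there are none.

(A,P): not NE [P1→C gives 9>4; P2→R gives 9>5]
(A,Q): not NE [P2→R gives 9>1]
(A,R): not NE [P1→B gives 7>2]
(A,S): not NE [P1→C gives 7>6; P2→R gives 9>6]
(B,P): not NE [P1→C gives 9>3; P2→S gives 8>1]
(B,Q): not NE [P1→A gives 9>0; P2→S gives 8>7]
(B,R): not NE [P2→S gives 8>1]
(B,S): NE
(C,P): not NE [P2→R gives 9>2]
(C,Q): not NE [P1→A gives 9>0; P2→R gives 9>4]
(C,R): not NE [P1→B gives 7>4]
(C,S): not NE [P2→R gives 9>1]

Nash profiles: (B,S)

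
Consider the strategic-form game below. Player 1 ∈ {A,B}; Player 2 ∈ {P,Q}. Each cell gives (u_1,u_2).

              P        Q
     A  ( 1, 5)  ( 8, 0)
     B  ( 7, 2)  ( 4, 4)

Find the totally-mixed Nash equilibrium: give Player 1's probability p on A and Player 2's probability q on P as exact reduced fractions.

P1 indiff ⇒ q·1+(1-q)·8 = q·7+(1-q)·4 ⇒ q(-6) = (1-q)(-4) ⇒ q = 2/5
P2 indiff ⇒ p·5+(1-p)·2 = p·0+(1-p)·4 ⇒ p(5) = (1-p)(2) ⇒ p = 2/7

p=2/7, q=2/5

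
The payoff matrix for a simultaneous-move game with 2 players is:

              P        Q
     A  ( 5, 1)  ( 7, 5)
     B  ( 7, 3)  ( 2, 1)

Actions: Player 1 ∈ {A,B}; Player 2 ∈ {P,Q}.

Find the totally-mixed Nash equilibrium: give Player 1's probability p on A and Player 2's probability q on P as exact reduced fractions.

(p,q) = (1/3, 5/7)

P1 indiff ⇒ q·5+(1-q)·7 = q·7+(1-q)·2 ⇒ q(-2) = (1-q)(-5) ⇒ q = 5/7
P2 indiff ⇒ p·1+(1-p)·3 = p·5+(1-p)·1 ⇒ p(-4) = (1-p)(-2) ⇒ p = 1/3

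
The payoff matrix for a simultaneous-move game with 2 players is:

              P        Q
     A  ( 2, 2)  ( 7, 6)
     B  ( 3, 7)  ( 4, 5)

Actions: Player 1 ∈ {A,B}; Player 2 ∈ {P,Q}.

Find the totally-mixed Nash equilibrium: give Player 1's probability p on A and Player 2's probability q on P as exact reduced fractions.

P1 indiff ⇒ q·2+(1-q)·7 = q·3+(1-q)·4 ⇒ q(-1) = (1-q)(-3) ⇒ q = 3/4
P2 indiff ⇒ p·2+(1-p)·7 = p·6+(1-p)·5 ⇒ p(-4) = (1-p)(-2) ⇒ p = 1/3

(p,q) = (1/3, 3/4)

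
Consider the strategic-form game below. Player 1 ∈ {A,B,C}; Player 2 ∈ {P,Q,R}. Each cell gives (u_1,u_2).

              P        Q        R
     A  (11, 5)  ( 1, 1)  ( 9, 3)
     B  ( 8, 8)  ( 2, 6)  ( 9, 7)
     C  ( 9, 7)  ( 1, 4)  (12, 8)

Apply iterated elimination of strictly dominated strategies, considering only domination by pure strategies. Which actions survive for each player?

Survivors P1:{A,C} P2:{P,R}

P2 drop Q (P beats it: A:5>1 B:8>6 C:7>4)
P1 drop B (C beats it: P:9>8 R:12>9)
P1→{A,C} P2→{P,R}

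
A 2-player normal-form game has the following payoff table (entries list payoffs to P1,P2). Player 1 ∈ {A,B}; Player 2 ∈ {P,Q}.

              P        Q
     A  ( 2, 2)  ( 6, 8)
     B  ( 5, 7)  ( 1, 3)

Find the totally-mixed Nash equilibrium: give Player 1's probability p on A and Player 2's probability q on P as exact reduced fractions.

P1 indiff ⇒ q·2+(1-q)·6 = q·5+(1-q)·1 ⇒ q(-3) = (1-q)(-5) ⇒ q = 5/8
P2 indiff ⇒ p·2+(1-p)·7 = p·8+(1-p)·3 ⇒ p(-6) = (1-p)(-4) ⇒ p = 2/5

(p,q) = (2/5, 5/8)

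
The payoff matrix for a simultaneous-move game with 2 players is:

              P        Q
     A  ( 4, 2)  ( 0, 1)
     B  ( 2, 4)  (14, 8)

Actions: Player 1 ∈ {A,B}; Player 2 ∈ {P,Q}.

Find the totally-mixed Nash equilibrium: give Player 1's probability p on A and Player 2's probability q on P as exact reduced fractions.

(p,q) = (4/5, 7/8)

P1 indiff ⇒ q·4+(1-q)·0 = q·2+(1-q)·14 ⇒ q(2) = (1-q)(14) ⇒ q = 7/8
P2 indiff ⇒ p·2+(1-p)·4 = p·1+(1-p)·8 ⇒ p(1) = (1-p)(4) ⇒ p = 4/5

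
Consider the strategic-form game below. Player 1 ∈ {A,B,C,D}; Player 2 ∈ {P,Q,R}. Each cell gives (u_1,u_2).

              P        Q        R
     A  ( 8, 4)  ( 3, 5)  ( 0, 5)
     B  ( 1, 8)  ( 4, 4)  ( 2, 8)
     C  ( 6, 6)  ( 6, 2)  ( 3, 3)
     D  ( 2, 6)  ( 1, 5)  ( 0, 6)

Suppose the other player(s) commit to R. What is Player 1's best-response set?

P1 best: {C}

u_1(A vs R) = 0
u_1(B vs R) = 2
u_1(C vs R) = 3
u_1(D vs R) = 0
max payoff 3 at {C}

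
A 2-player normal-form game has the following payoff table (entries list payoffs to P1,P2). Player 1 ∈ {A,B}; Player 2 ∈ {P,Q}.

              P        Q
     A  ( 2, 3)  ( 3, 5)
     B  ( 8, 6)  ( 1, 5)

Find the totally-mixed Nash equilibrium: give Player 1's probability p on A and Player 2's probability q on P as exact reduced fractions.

P1 mixes 1/3 on A; P2 mixes 1/4 on P

P1 indiff ⇒ q·2+(1-q)·3 = q·8+(1-q)·1 ⇒ q(-6) = (1-q)(-2) ⇒ q = 1/4
P2 indiff ⇒ p·3+(1-p)·6 = p·5+(1-p)·5 ⇒ p(-2) = (1-p)(-1) ⇒ p = 1/3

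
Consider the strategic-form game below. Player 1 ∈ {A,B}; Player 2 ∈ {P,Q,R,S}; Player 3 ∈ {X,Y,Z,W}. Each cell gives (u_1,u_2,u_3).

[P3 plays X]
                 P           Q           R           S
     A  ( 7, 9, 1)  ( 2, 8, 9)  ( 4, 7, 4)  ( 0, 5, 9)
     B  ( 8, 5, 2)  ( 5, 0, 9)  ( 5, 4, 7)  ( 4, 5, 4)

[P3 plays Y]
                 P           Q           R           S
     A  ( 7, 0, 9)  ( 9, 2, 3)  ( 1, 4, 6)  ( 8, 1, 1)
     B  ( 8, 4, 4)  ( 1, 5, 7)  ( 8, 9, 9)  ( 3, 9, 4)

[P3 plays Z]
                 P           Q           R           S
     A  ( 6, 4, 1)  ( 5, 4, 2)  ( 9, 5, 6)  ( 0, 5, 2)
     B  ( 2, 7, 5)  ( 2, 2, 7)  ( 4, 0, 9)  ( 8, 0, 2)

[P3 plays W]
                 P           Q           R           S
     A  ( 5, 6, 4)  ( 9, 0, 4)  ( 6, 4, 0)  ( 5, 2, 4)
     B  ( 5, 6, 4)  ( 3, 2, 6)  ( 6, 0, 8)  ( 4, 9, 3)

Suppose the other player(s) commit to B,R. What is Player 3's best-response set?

argmax u_3 = {Y,Z}

u_3(X vs B,R) = 7
u_3(Y vs B,R) = 9
u_3(Z vs B,R) = 9
u_3(W vs B,R) = 8
max payoff 9 at {Y,Z}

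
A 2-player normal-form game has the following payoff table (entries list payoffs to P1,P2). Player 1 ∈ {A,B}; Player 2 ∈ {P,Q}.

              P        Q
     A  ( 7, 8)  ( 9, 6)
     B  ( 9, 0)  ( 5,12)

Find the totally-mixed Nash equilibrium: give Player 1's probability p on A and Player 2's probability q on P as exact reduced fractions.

P1 indiff ⇒ q·7+(1-q)·9 = q·9+(1-q)·5 ⇒ q(-2) = (1-q)(-4) ⇒ q = 2/3
P2 indiff ⇒ p·8+(1-p)·0 = p·6+(1-p)·12 ⇒ p(2) = (1-p)(12) ⇒ p = 6/7

(p,q) = (6/7, 2/3)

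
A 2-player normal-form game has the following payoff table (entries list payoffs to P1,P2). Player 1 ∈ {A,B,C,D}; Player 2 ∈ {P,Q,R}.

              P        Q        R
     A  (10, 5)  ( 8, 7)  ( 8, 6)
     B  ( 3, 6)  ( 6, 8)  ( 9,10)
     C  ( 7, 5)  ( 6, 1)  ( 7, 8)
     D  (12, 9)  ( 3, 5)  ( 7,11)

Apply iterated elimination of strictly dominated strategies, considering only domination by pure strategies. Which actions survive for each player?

P1 drop C (A beats it: P:10>7 Q:8>6 R:8>7)
P2 drop P (R beats it: A:6>5 B:10>6 D:11>9)
P1 drop D (A beats it: Q:8>3 R:8>7)
P1→{A,B} P2→{Q,R}

Survivors P1:{A,B} P2:{Q,R}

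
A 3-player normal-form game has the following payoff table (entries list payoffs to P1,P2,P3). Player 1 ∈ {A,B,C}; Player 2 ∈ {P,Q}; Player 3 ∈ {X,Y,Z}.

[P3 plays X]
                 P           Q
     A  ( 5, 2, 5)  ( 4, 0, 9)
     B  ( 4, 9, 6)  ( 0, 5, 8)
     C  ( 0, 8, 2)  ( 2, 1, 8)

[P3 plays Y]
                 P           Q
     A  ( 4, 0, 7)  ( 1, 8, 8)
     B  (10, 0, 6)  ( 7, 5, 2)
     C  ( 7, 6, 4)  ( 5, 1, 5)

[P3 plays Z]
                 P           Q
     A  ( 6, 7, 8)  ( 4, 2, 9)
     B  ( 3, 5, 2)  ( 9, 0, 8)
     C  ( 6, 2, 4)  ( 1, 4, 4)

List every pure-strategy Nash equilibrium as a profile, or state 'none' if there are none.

Nash profiles: (A,P,Z)

(A,P,X): not NE [P3→Z gives 8>5]
(A,P,Y): not NE [P1→B gives 10>4; P2→Q gives 8>0; P3→Z gives 8>7]
(A,P,Z): NE
(A,Q,X): not NE [P2→P gives 2>0]
(A,Q,Y): not NE [P1→B gives 7>1; P3→Z gives 9>8]
(A,Q,Z): not NE [P1→B gives 9>4; P2→P gives 7>2]
(B,P,X): not NE [P1→A gives 5>4]
(B,P,Y): not NE [P2→Q gives 5>0]
(B,P,Z): not NE [P1→C gives 6>3; P3→Y gives 6>2]
(B,Q,X): not NE [P1→A gives 4>0; P2→P gives 9>5]
(B,Q,Y): not NE [P3→Z gives 8>2]
(B,Q,Z): not NE [P2→P gives 5>0]
(C,P,X): not NE [P1→A gives 5>0; P3→Z gives 4>2]
(C,P,Y): not NE [P1→B gives 10>7]
(C,P,Z): not NE [P2→Q gives 4>2]
(C,Q,X): not NE [P1→A gives 4>2; P2→P gives 8>1]
(C,Q,Y): not NE [P1→B gives 7>5; P2→P gives 6>1; P3→X gives 8>5]
(C,Q,Z): not NE [P1→B gives 9>1; P3→X gives 8>4]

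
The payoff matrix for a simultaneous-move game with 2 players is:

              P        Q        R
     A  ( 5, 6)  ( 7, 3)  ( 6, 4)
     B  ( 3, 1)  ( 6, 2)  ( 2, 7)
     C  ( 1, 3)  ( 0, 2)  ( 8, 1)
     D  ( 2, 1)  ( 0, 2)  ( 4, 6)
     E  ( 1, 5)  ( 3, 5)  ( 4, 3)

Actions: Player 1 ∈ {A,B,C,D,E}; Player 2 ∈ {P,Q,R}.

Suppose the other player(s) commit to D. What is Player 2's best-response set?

u_2(P vs D) = 1
u_2(Q vs D) = 2
u_2(R vs D) = 6
max payoff 6 at {R}

P2 best: {R}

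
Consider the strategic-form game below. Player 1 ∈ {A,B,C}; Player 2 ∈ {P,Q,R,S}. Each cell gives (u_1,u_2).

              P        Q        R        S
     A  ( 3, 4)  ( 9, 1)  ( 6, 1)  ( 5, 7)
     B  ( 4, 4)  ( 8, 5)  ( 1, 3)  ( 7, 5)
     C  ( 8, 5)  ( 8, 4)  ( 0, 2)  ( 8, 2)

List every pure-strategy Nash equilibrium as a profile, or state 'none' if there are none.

(A,P): not NE [P1→C gives 8>3; P2→S gives 7>4]
(A,Q): not NE [P2→S gives 7>1]
(A,R): not NE [P2→S gives 7>1]
(A,S): not NE [P1→C gives 8>5]
(B,P): not NE [P1→C gives 8>4; P2→S gives 5>4]
(B,Q): not NE [P1→A gives 9>8]
(B,R): not NE [P1→A gives 6>1; P2→S gives 5>3]
(B,S): not NE [P1→C gives 8>7]
(C,P): NE
(C,Q): not NE [P1→A gives 9>8; P2→P gives 5>4]
(C,R): not NE [P1→A gives 6>0; P2→P gives 5>2]
(C,S): not NE [P2→P gives 5>2]

Nash profiles: (C,P)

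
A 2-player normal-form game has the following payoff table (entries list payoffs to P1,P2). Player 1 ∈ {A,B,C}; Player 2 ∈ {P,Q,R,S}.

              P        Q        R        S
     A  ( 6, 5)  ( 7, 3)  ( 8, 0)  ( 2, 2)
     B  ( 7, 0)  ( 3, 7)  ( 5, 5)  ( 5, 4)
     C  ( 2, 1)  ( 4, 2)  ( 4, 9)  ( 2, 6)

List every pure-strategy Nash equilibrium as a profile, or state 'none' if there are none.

(A,P): not NE [P1→B gives 7>6]
(A,Q): not NE [P2→P gives 5>3]
(A,R): not NE [P2→P gives 5>0]
(A,S): not NE [P1→B gives 5>2; P2→P gives 5>2]
(B,P): not NE [P2→Q gives 7>0]
(B,Q): not NE [P1→A gives 7>3]
(B,R): not NE [P1→A gives 8>5; P2→Q gives 7>5]
(B,S): not NE [P2→Q gives 7>4]
(C,P): not NE [P1→B gives 7>2; P2→R gives 9>1]
(C,Q): not NE [P1→A gives 7>4; P2→R gives 9>2]
(C,R): not NE [P1→A gives 8>4]
(C,S): not NE [P1→B gives 5>2; P2→R gives 9>6]

Equilibria: none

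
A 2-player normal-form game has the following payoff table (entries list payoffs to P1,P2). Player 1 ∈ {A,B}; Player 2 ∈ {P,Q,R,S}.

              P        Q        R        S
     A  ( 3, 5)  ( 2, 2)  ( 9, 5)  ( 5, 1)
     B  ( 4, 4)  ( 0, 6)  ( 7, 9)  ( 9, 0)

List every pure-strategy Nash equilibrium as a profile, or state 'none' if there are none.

NE set: (A,R)

(A,P): not NE [P1→B gives 4>3]
(A,Q): not NE [P2→R gives 5>2]
(A,R): NE
(A,S): not NE [P1→B gives 9>5; P2→R gives 5>1]
(B,P): not NE [P2→R gives 9>4]
(B,Q): not NE [P1→A gives 2>0; P2→R gives 9>6]
(B,R): not NE [P1→A gives 9>7]
(B,S): not NE [P2→R gives 9>0]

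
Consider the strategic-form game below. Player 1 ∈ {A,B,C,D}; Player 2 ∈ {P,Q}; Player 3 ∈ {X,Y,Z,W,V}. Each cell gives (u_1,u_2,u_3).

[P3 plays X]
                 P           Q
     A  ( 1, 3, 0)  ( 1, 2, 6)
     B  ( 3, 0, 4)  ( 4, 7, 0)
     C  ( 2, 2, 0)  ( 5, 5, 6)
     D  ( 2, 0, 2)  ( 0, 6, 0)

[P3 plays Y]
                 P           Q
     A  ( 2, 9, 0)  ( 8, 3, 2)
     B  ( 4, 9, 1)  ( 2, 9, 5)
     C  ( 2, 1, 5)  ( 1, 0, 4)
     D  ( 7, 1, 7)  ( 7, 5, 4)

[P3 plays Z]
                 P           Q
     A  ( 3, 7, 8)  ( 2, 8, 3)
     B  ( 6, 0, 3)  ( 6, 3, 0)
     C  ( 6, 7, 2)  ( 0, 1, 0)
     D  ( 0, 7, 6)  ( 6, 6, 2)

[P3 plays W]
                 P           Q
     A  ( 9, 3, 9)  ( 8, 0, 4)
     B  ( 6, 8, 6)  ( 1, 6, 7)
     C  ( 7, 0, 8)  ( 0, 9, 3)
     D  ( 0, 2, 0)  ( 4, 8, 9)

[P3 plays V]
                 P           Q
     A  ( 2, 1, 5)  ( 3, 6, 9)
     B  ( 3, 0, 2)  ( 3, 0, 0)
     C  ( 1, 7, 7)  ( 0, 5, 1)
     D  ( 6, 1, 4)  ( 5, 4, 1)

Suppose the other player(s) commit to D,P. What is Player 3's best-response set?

P3 best: {Y}

u_3(X vs D,P) = 2
u_3(Y vs D,P) = 7
u_3(Z vs D,P) = 6
u_3(W vs D,P) = 0
u_3(V vs D,P) = 4
max payoff 7 at {Y}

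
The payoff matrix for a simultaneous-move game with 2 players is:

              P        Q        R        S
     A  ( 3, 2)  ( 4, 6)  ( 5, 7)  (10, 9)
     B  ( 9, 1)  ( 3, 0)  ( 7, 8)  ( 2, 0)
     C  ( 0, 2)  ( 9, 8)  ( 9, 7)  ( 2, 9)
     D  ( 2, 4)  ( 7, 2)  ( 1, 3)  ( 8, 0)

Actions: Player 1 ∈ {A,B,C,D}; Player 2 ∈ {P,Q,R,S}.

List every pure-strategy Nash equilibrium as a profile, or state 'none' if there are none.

Nash profiles: (A,S)

(A,P): not NE [P1→B gives 9>3; P2→S gives 9>2]
(A,Q): not NE [P1→C gives 9>4; P2→S gives 9>6]
(A,R): not NE [P1→C gives 9>5; P2→S gives 9>7]
(A,S): NE
(B,P): not NE [P2→R gives 8>1]
(B,Q): not NE [P1→C gives 9>3; P2→R gives 8>0]
(B,R): not NE [P1→C gives 9>7]
(B,S): not NE [P1→A gives 10>2; P2→R gives 8>0]
(C,P): not NE [P1→B gives 9>0; P2→S gives 9>2]
(C,Q): not NE [P2→S gives 9>8]
(C,R): not NE [P2→S gives 9>7]
(C,S): not NE [P1→A gives 10>2]
(D,P): not NE [P1→B gives 9>2]
(D,Q): not NE [P1→C gives 9>7; P2→P gives 4>2]
(D,R): not NE [P1→C gives 9>1; P2→P gives 4>3]
(D,S): not NE [P1→A gives 10>8; P2→P gives 4>0]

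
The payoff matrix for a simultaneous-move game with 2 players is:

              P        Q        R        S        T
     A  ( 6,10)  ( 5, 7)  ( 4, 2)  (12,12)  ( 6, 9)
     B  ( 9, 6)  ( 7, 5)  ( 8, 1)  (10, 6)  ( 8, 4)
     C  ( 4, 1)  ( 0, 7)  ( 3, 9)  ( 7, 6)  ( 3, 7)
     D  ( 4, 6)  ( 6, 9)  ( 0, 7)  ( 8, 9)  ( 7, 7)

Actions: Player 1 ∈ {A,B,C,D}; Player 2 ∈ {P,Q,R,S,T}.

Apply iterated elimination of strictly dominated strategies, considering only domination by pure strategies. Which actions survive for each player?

IESDS → P1:{A,B} P2:{P,S}

P1 drop C (A beats it: P:6>4 Q:5>0 R:4>3 S:12>7 T:6>3)
P1 drop D (B beats it: P:9>4 Q:7>6 R:8>0 S:10>8 T:8>7)
P2 drop Q (P beats it: A:10>7 B:6>5)
P2 drop R (P beats it: A:10>2 B:6>1)
P2 drop T (P beats it: A:10>9 B:6>4)
P1→{A,B} P2→{P,S}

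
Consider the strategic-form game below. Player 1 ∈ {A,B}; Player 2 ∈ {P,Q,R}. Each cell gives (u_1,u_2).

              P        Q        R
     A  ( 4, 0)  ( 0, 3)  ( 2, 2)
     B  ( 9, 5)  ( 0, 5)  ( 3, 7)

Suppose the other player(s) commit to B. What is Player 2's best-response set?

u_2(P vs B) = 5
u_2(Q vs B) = 5
u_2(R vs B) = 7
max payoff 7 at {R}

P2 best: {R}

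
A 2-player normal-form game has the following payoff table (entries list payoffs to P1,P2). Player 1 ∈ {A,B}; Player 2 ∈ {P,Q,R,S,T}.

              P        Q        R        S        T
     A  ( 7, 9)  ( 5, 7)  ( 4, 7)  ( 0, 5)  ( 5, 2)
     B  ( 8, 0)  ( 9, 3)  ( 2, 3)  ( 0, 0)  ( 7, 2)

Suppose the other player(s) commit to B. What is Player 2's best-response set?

u_2(P vs B) = 0
u_2(Q vs B) = 3
u_2(R vs B) = 3
u_2(S vs B) = 0
u_2(T vs B) = 2
max payoff 3 at {Q,R}

P2 best: {Q,R}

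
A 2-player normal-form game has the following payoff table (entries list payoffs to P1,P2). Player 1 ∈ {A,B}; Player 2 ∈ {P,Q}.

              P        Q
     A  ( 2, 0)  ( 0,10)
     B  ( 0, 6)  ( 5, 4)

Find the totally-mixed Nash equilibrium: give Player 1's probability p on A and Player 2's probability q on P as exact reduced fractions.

p=1/6, q=5/7

P1 indiff ⇒ q·2+(1-q)·0 = q·0+(1-q)·5 ⇒ q(2) = (1-q)(5) ⇒ q = 5/7
P2 indiff ⇒ p·0+(1-p)·6 = p·10+(1-p)·4 ⇒ p(-10) = (1-p)(-2) ⇒ p = 1/6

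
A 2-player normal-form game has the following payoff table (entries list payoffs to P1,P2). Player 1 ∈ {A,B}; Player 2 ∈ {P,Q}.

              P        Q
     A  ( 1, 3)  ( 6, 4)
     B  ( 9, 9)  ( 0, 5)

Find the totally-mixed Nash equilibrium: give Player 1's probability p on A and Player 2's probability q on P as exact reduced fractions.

P1 indiff ⇒ q·1+(1-q)·6 = q·9+(1-q)·0 ⇒ q(-8) = (1-q)(-6) ⇒ q = 3/7
P2 indiff ⇒ p·3+(1-p)·9 = p·4+(1-p)·5 ⇒ p(-1) = (1-p)(-4) ⇒ p = 4/5

P1 mixes 4/5 on A; P2 mixes 3/7 on P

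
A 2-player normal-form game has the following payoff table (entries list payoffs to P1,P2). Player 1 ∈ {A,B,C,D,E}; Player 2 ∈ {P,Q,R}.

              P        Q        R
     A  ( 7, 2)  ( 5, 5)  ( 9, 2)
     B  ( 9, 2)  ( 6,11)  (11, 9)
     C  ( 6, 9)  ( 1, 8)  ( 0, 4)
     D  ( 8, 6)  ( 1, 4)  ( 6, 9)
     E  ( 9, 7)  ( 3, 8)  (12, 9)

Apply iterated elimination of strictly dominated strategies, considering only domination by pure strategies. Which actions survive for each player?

Remaining: P1:{B,E} P2:{Q,R}

P1 drop A (B beats it: P:9>7 Q:6>5 R:11>9)
P1 drop C (B beats it: P:9>6 Q:6>1 R:11>0)
P1 drop D (B beats it: P:9>8 Q:6>1 R:11>6)
P2 drop P (Q beats it: B:11>2 E:8>7)
P1→{B,E} P2→{Q,R}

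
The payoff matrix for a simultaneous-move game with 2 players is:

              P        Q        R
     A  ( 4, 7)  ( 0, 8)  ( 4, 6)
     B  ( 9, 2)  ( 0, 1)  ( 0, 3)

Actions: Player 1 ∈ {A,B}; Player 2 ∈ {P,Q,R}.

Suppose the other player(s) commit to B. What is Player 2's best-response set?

u_2(P vs B) = 2
u_2(Q vs B) = 1
u_2(R vs B) = 3
max payoff 3 at {R}

BR_2 = {R}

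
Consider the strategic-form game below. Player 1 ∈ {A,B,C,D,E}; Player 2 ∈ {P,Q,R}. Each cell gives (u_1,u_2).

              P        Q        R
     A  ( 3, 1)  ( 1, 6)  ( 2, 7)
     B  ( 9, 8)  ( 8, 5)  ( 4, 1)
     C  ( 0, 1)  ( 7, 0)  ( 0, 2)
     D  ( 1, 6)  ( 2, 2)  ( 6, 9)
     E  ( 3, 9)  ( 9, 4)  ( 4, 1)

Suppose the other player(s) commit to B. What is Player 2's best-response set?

u_2(P vs B) = 8
u_2(Q vs B) = 5
u_2(R vs B) = 1
max payoff 8 at {P}

BR_2 = {P}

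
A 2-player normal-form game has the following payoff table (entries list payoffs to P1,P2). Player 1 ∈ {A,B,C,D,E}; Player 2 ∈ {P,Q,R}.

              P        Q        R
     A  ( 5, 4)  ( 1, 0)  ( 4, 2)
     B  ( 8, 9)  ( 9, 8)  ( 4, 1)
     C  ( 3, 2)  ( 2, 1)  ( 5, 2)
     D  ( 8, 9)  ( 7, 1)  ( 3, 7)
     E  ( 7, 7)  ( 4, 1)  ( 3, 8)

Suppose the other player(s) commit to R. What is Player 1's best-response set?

u_1(A vs R) = 4
u_1(B vs R) = 4
u_1(C vs R) = 5
u_1(D vs R) = 3
u_1(E vs R) = 3
max payoff 5 at {C}

P1 best: {C}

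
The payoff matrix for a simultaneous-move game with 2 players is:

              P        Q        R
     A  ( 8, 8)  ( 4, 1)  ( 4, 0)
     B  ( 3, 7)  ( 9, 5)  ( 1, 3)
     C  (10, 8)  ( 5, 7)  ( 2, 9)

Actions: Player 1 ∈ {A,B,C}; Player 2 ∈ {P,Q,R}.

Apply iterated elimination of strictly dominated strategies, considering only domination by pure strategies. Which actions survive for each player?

P2 drop Q (P beats it: A:8>1 B:7>5 C:8>7)
P1 drop B (A beats it: P:8>3 R:4>1)
P1→{A,C} P2→{P,R}

IESDS → P1:{A,C} P2:{P,R}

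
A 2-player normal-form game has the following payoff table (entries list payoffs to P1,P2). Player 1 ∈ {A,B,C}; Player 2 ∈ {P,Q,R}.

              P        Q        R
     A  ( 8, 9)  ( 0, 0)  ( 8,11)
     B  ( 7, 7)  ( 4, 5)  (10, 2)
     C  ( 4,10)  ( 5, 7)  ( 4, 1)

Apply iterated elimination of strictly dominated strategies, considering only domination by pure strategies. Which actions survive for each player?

P2 drop Q (P beats it: A:9>0 B:7>5 C:10>7)
P1 drop C (A beats it: P:8>4 R:8>4)
P1→{A,B} P2→{P,R}

IESDS → P1:{A,B} P2:{P,R}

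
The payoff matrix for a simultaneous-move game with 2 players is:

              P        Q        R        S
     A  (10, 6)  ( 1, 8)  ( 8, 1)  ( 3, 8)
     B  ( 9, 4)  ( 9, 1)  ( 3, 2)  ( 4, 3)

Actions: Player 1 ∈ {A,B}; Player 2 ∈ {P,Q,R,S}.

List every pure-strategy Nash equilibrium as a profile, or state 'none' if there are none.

No pure NE.

(A,P): not NE [P2→S gives 8>6]
(A,Q): not NE [P1→B gives 9>1]
(A,R): not NE [P2→S gives 8>1]
(A,S): not NE [P1→B gives 4>3]
(B,P): not NE [P1→A gives 10>9]
(B,Q): not NE [P2→P gives 4>1]
(B,R): not NE [P1→A gives 8>3; P2→P gives 4>2]
(B,S): not NE [P2→P gives 4>3]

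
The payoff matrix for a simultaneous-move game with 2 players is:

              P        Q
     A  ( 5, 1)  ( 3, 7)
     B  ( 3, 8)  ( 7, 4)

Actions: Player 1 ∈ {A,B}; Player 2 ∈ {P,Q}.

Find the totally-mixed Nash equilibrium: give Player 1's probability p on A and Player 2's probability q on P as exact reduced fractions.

P1 indiff ⇒ q·5+(1-q)·3 = q·3+(1-q)·7 ⇒ q(2) = (1-q)(4) ⇒ q = 2/3
P2 indiff ⇒ p·1+(1-p)·8 = p·7+(1-p)·4 ⇒ p(-6) = (1-p)(-4) ⇒ p = 2/5

P1 mixes 2/5 on A; P2 mixes 2/3 on P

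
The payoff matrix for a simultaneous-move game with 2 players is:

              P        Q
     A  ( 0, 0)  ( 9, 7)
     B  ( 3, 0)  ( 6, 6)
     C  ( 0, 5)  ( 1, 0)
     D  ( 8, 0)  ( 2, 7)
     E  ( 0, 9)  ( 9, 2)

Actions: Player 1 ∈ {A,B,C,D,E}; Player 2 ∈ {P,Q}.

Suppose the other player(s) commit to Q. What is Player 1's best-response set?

u_1(A vs Q) = 9
u_1(B vs Q) = 6
u_1(C vs Q) = 1
u_1(D vs Q) = 2
u_1(E vs Q) = 9
max payoff 9 at {A,E}

argmax u_1 = {A,E}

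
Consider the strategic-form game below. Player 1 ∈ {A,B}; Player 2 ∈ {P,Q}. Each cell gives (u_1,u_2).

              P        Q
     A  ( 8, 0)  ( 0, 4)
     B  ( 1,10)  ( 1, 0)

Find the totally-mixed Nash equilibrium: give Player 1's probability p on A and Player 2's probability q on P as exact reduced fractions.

p=5/7, q=1/8

P1 indiff ⇒ q·8+(1-q)·0 = q·1+(1-q)·1 ⇒ q(7) = (1-q)(1) ⇒ q = 1/8
P2 indiff ⇒ p·0+(1-p)·10 = p·4+(1-p)·0 ⇒ p(-4) = (1-p)(-10) ⇒ p = 5/7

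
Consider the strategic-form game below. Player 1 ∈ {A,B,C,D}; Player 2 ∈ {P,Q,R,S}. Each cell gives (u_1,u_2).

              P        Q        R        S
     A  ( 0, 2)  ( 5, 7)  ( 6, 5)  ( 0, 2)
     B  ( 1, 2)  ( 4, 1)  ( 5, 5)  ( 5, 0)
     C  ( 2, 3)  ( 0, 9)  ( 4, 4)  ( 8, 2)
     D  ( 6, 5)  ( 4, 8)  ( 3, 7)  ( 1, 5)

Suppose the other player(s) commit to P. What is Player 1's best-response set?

BR_1 = {D}

u_1(A vs P) = 0
u_1(B vs P) = 1
u_1(C vs P) = 2
u_1(D vs P) = 6
max payoff 6 at {D}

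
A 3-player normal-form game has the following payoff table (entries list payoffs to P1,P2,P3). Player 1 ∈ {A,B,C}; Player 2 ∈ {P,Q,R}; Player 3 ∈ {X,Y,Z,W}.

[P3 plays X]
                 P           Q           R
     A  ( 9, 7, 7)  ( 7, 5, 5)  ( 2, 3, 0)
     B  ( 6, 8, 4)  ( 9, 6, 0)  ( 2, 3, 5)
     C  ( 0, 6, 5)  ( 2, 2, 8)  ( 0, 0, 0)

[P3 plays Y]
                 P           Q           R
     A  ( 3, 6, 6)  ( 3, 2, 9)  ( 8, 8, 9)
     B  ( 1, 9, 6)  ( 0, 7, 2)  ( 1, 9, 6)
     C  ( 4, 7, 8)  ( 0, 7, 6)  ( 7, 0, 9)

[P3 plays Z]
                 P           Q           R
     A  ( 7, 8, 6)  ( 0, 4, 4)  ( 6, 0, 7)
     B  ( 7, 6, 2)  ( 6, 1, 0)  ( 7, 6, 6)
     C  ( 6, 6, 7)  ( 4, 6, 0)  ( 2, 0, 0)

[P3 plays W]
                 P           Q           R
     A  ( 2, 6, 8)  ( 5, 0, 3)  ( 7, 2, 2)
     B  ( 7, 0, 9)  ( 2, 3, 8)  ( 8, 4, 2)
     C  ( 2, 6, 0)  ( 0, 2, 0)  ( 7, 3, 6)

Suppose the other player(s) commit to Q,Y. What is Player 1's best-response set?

u_1(A vs Q,Y) = 3
u_1(B vs Q,Y) = 0
u_1(C vs Q,Y) = 0
max payoff 3 at {A}

argmax u_1 = {A}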